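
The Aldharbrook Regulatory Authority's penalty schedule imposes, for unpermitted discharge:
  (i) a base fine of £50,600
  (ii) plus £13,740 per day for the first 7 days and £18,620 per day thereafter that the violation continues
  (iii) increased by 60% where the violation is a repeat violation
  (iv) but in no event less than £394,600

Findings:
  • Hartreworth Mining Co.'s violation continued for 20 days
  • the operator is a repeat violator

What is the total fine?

First 7 days: 7 × £13,740 = £96,180
Remaining days: (20 − 7) × £18,620 = £242,060
Per-day component: £96,180 + £242,060 = £338,240
Base plus per-day: £50,600 + £338,240 = £388,840
Enhancement: 60% of £388,840 = £233,304
Enhanced fine: £388,840 + £233,304 = £622,144
Minimum £394,600: £622,144 meets the minimum, no increase.

£622,144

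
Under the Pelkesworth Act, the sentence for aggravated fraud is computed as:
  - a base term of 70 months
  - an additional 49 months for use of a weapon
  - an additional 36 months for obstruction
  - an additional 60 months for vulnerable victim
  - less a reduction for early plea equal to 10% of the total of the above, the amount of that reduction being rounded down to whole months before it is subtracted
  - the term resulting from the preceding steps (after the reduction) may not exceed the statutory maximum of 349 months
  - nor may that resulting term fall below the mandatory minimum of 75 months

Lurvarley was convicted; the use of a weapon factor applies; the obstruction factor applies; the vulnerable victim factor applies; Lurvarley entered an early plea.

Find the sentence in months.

Sentence: 194 months

Use of a weapon enhancement: +49 months
Obstruction enhancement: +36 months
Vulnerable victim enhancement: +60 months
Adjusted term: 70 months + 49 months + 36 months + 60 months = 215 months
Early plea reduction: 10% of 215 months = 21 months (rounded down)
After reduction: 215 − 21 = 194 months
Cap at 349 months: 194 months is within the cap, no reduction.
Minimum 75 months: 194 months meets the minimum, no increase.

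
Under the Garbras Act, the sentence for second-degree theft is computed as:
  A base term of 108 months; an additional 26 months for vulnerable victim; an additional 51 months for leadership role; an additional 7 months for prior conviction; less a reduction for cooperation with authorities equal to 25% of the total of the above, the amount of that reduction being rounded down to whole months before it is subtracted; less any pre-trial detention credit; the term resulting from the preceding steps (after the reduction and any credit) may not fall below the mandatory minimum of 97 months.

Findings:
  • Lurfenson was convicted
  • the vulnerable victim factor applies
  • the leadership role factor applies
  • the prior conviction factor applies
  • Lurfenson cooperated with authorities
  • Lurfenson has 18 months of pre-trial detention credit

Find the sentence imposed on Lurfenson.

Vulnerable victim enhancement: +26 months
Leadership role enhancement: +51 months
Prior conviction enhancement: +7 months
Adjusted term: 108 months + 26 months + 51 months + 7 months = 192 months
Cooperation with authorities reduction: 25% of 192 months = 48 months (rounded down)
After reduction: 192 − 48 = 144 months
Less pre-trial detention credit: 144 months − 18 months = 126 months
Minimum 97 months: 126 months meets the minimum, no increase.

126 months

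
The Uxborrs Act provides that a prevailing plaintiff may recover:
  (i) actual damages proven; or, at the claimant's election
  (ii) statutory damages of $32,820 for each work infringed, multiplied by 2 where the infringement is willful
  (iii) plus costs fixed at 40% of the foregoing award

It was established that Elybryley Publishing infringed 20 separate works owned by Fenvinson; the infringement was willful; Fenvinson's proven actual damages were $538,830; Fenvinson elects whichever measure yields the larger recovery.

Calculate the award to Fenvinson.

$1,837,920

Statutory damages: 20 × $32,820 = $656,400
Doubled: 2 × $656,400 = $1,312,800
Greater of actual damages ($538,830) or enhanced statutory damages ($1,312,800): $1,312,800
Costs: 40% of $1,312,800 = $525,120
Award plus costs: $1,312,800 + $525,120 = $1,837,920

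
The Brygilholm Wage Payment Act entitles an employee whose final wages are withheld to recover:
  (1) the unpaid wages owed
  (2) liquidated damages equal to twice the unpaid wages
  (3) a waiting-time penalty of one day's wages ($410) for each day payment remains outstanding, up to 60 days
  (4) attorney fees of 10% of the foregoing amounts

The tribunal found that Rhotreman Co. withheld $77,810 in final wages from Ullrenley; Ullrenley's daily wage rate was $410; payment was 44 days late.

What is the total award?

Doubled: 2 × $77,810 = $155,620
Penalty days: min(44, 60) = 44
Waiting-time penalty: 44 × $410 = $18,040
Subtotal: $77,810 + $155,620 + $18,040 = $251,470
Attorney fees: 10% of $251,470 = $25,147
Total award: $251,470 + $25,147 = $276,617

$276,617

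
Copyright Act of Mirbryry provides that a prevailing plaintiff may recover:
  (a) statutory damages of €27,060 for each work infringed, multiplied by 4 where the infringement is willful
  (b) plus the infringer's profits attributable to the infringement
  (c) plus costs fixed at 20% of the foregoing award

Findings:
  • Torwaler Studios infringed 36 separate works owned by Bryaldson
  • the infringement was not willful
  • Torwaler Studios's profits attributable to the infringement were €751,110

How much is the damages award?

Statutory damages: 36 × €27,060 = €974,160
Infringement not willful: no ×4 enhancement.
Combined award: €974,160 + €751,110 = €1,725,270
Costs: 20% of €1,725,270 = €345,054
Award plus costs: €1,725,270 + €345,054 = €2,070,324

€2,070,324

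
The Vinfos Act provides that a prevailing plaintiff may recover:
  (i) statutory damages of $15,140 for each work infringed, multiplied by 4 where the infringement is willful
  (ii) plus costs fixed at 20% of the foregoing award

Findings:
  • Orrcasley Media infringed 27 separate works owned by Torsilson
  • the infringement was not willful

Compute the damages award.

$490,536

Statutory damages: 27 × $15,140 = $408,780
Infringement not willful: no ×4 enhancement.
Costs: 20% of $408,780 = $81,756
Award plus costs: $408,780 + $81,756 = $490,536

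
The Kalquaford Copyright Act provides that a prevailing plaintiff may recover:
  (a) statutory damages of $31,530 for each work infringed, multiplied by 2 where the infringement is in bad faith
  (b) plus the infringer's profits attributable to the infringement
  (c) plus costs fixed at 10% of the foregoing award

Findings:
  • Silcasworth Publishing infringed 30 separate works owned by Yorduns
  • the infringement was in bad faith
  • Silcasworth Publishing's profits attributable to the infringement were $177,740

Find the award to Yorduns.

Statutory damages: 30 × $31,530 = $945,900
Doubled: 2 × $945,900 = $1,891,800
Combined award: $1,891,800 + $177,740 = $2,069,540
Costs: 10% of $2,069,540 = $206,954
Award plus costs: $2,069,540 + $206,954 = $2,276,494

$2,276,494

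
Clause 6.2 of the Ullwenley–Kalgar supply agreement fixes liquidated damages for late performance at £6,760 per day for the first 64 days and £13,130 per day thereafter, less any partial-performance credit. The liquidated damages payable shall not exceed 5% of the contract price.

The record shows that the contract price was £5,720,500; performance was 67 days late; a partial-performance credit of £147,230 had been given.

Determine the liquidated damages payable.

£286,025

First 64 days: 64 × £6,760 = £432,640
Remaining days: (67 − 64) × £13,130 = £39,390
Accrued per-day damages: £432,640 + £39,390 = £472,030
Less partial-performance credit: £472,030 − £147,230 = £324,800
Cap: 5% of £5,720,500 = £286,025
Cap at £286,025: £324,800 exceeds the cap → £286,025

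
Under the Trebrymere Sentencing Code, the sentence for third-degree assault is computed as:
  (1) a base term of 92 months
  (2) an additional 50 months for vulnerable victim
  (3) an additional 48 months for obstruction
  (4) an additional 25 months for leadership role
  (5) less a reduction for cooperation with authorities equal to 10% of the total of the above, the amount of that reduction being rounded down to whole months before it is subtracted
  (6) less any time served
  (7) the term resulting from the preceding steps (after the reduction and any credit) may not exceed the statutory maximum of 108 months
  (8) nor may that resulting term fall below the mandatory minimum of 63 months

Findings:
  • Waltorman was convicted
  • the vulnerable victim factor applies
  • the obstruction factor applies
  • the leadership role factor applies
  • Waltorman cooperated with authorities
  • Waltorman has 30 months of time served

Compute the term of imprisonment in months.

Vulnerable victim enhancement: +50 months
Obstruction enhancement: +48 months
Leadership role enhancement: +25 months
Adjusted term: 92 months + 50 months + 48 months + 25 months = 215 months
Cooperation with authorities reduction: 10% of 215 months = 21 months (rounded down)
After reduction: 215 − 21 = 194 months
Less time served: 194 months − 30 months = 164 months
Cap at 108 months: 164 months exceeds the cap → 108 months
Minimum 63 months: 108 months meets the minimum, no increase.

108 months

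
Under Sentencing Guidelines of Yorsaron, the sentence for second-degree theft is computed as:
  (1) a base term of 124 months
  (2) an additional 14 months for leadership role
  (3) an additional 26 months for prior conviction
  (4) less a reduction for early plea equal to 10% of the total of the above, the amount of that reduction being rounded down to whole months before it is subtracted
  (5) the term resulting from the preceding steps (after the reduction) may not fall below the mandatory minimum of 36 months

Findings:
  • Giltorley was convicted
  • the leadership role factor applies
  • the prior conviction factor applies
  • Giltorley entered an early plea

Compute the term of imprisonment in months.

148 months

Leadership role enhancement: +14 months
Prior conviction enhancement: +26 months
Adjusted term: 124 months + 14 months + 26 months = 164 months
Early plea reduction: 10% of 164 months = 16 months (rounded down)
After reduction: 164 − 16 = 148 months
Minimum 36 months: 148 months meets the minimum, no increase.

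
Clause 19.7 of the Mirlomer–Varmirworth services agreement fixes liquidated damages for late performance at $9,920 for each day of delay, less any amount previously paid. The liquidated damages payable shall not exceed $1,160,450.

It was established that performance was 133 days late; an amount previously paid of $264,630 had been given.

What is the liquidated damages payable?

Per-day damages: 133 × $9,920 = $1,319,360
Less amount previously paid: $1,319,360 − $264,630 = $1,054,730
Cap at $1,160,450: $1,054,730 is within the cap, no reduction.

$1,054,730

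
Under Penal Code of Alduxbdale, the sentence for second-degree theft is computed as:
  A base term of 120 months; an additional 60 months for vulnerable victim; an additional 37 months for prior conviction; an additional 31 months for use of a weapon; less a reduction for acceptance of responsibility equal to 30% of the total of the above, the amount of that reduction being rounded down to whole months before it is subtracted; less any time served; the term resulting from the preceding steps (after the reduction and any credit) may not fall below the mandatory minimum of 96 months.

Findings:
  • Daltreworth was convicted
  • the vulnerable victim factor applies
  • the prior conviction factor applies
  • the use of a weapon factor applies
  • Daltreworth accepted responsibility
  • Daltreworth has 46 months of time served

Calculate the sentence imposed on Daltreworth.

Sentence: 128 months

Vulnerable victim enhancement: +60 months
Prior conviction enhancement: +37 months
Use of a weapon enhancement: +31 months
Adjusted term: 120 months + 60 months + 37 months + 31 months = 248 months
Acceptance of responsibility reduction: 30% of 248 months = 74 months (rounded down)
After reduction: 248 − 74 = 174 months
Less time served: 174 months − 46 months = 128 months
Minimum 96 months: 128 months meets the minimum, no increase.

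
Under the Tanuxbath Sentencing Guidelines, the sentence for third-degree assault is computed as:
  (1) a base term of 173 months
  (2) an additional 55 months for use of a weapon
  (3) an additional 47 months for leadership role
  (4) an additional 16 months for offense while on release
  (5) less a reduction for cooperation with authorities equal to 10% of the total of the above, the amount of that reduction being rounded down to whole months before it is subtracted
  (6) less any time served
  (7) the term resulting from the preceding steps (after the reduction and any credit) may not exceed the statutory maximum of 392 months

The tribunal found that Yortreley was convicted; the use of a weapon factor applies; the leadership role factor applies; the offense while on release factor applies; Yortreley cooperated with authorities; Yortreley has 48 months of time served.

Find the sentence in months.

214 months

Use of a weapon enhancement: +55 months
Leadership role enhancement: +47 months
Offense while on release enhancement: +16 months
Adjusted term: 173 months + 55 months + 47 months + 16 months = 291 months
Cooperation with authorities reduction: 10% of 291 months = 29 months (rounded down)
After reduction: 291 − 29 = 262 months
Less time served: 262 months − 48 months = 214 months
Cap at 392 months: 214 months is within the cap, no reduction.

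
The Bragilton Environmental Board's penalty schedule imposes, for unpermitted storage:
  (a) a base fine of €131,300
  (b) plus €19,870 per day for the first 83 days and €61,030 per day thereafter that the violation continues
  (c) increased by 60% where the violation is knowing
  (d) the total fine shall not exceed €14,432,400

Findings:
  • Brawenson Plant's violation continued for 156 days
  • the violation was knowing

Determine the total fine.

€9,977,120

First 83 days: 83 × €19,870 = €1,649,210
Remaining days: (156 − 83) × €61,030 = €4,455,190
Per-day component: €1,649,210 + €4,455,190 = €6,104,400
Base plus per-day: €131,300 + €6,104,400 = €6,235,700
Enhancement: 60% of €6,235,700 = €3,741,420
Enhanced fine: €6,235,700 + €3,741,420 = €9,977,120
Cap at €14,432,400: €9,977,120 is within the cap, no reduction.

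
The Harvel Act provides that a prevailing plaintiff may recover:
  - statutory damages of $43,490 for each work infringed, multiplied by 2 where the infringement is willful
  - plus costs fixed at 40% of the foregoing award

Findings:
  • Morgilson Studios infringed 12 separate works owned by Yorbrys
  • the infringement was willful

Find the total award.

Statutory damages: 12 × $43,490 = $521,880
Doubled: 2 × $521,880 = $1,043,760
Costs: 40% of $1,043,760 = $417,504
Award plus costs: $1,043,760 + $417,504 = $1,461,264

$1,461,264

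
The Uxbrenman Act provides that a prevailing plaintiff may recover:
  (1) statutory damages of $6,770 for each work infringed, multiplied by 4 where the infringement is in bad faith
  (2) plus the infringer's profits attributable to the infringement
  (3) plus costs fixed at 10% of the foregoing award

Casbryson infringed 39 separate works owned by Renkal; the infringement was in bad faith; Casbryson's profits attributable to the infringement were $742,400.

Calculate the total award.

Statutory damages: 39 × $6,770 = $264,030
Multiplied by 4: 4 × $264,030 = $1,056,120
Combined award: $1,056,120 + $742,400 = $1,798,520
Costs: 10% of $1,798,520 = $179,852
Award plus costs: $1,798,520 + $179,852 = $1,978,372

$1,978,372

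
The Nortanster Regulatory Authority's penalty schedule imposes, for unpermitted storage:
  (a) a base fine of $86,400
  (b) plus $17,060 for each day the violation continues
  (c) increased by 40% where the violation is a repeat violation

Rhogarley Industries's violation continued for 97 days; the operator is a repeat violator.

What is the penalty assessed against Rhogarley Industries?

$2,437,708

Per-day component: 97 × $17,060 = $1,654,820
Base plus per-day: $86,400 + $1,654,820 = $1,741,220
Enhancement: 40% of $1,741,220 = $696,488
Enhanced fine: $1,741,220 + $696,488 = $2,437,708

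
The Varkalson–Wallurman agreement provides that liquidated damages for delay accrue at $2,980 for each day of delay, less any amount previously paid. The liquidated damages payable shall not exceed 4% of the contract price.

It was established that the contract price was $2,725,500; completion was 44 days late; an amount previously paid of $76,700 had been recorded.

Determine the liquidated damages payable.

$54,420

Per-day damages: 44 × $2,980 = $131,120
Less amount previously paid: $131,120 − $76,700 = $54,420
Cap: 4% of $2,725,500 = $109,020
Cap at $109,020: $54,420 is within the cap, no reduction.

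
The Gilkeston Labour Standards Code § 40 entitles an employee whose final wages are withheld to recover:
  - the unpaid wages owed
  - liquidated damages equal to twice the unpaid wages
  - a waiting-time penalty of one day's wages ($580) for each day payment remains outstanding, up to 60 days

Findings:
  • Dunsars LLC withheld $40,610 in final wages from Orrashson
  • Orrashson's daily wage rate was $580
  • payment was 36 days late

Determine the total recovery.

$142,710

Doubled: 2 × $40,610 = $81,220
Penalty days: min(36, 60) = 36
Waiting-time penalty: 36 × $580 = $20,880
Total award: $40,610 + $81,220 + $20,880 = $142,710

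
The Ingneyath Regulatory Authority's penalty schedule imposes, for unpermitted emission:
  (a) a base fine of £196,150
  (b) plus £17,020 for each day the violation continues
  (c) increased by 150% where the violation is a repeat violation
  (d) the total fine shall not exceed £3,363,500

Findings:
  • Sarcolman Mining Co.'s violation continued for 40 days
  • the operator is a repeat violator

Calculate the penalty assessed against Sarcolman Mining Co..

Per-day component: 40 × £17,020 = £680,800
Base plus per-day: £196,150 + £680,800 = £876,950
Enhancement: 150% of £876,950 = £1,315,425
Enhanced fine: £876,950 + £1,315,425 = £2,192,375
Cap at £3,363,500: £2,192,375 is within the cap, no reduction.

£2,192,375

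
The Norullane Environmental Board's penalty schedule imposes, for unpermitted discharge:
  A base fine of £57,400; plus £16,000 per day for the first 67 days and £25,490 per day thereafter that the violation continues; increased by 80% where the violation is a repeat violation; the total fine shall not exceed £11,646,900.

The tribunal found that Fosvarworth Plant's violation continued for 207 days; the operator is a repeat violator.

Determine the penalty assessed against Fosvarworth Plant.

Civil penalty: £8,456,400

First 67 days: 67 × £16,000 = £1,072,000
Remaining days: (207 − 67) × £25,490 = £3,568,600
Per-day component: £1,072,000 + £3,568,600 = £4,640,600
Base plus per-day: £57,400 + £4,640,600 = £4,698,000
Enhancement: 80% of £4,698,000 = £3,758,400
Enhanced fine: £4,698,000 + £3,758,400 = £8,456,400
Cap at £11,646,900: £8,456,400 is within the cap, no reduction.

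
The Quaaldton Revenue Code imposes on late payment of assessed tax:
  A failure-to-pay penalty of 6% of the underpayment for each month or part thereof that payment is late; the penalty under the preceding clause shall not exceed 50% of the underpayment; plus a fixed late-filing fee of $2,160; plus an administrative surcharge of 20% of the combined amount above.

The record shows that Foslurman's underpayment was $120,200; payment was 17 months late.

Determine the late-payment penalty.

Accrued rate: 6% × 17 = 102%, capped at 50% → 50%
Failure-to-pay penalty: 50% of $120,200 = $60,100
Penalty before surcharge: $60,100 + $2,160 = $62,260
Administrative surcharge: 20% of $62,260 = $12,452
Total penalty: $62,260 + $12,452 = $74,712

$74,712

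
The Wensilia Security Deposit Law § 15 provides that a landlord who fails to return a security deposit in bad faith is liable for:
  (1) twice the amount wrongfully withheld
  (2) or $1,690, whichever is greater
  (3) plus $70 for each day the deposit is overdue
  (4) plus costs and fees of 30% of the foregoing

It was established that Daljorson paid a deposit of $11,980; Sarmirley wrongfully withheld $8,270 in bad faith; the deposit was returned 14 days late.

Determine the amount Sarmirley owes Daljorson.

Doubled: 2 × $8,270 = $16,540
Minimum $1,690: $16,540 meets the minimum, no increase.
Late-return penalty: 14 × $70 = $980
Damages plus late penalty: $16,540 + $980 = $17,520
Costs and fees: 30% of $17,520 = $5,256
Total recovery: $17,520 + $5,256 = $22,776

$22,776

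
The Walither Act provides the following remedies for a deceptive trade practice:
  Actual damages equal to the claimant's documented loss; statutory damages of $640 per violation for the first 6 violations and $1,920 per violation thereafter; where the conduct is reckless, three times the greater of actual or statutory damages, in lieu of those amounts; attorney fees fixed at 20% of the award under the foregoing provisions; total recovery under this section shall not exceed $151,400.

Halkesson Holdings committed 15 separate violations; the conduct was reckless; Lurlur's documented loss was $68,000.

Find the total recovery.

$151,400

First 6 violations: 6 × $640 = $3,840
Remaining violations: (15 − 6) × $1,920 = $17,280
Statutory damages: $3,840 + $17,280 = $21,120
Greater of actual damages ($68,000) or statutory damages ($21,120): $68,000
Trebled: 3 × $68,000 = $204,000
Attorney fees: 20% of $204,000 = $40,800
Total before cap: $204,000 + $40,800 = $244,800
Cap at $151,400: $244,800 exceeds the cap → $151,400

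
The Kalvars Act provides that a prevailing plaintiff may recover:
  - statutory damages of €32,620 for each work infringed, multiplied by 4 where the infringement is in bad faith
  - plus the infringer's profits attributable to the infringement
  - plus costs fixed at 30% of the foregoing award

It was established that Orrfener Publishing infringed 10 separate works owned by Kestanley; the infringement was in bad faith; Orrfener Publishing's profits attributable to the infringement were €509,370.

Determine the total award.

€2,358,421

Statutory damages: 10 × €32,620 = €326,200
Multiplied by 4: 4 × €326,200 = €1,304,800
Combined award: €1,304,800 + €509,370 = €1,814,170
Costs: 30% of €1,814,170 = €544,251
Award plus costs: €1,814,170 + €544,251 = €2,358,421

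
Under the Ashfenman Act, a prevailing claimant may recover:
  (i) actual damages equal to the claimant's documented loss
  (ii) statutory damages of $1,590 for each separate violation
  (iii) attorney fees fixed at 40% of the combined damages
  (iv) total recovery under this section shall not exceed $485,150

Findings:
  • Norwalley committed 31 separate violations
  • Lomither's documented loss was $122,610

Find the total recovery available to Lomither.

Statutory damages: 31 × $1,590 = $49,290
Combined damages: $122,610 + $49,290 = $171,900
Attorney fees: 40% of $171,900 = $68,760
Total before cap: $171,900 + $68,760 = $240,660
Cap at $485,150: $240,660 is within the cap, no reduction.

Total recovery: $240,660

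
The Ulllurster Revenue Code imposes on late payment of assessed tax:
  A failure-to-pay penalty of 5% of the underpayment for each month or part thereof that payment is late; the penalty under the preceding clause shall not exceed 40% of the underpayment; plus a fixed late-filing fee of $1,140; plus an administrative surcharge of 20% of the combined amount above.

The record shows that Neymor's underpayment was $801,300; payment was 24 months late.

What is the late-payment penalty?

Accrued rate: 5% × 24 = 120%, capped at 40% → 40%
Failure-to-pay penalty: 40% of $801,300 = $320,520
Penalty before surcharge: $320,520 + $1,140 = $321,660
Administrative surcharge: 20% of $321,660 = $64,332
Total penalty: $321,660 + $64,332 = $385,992

$385,992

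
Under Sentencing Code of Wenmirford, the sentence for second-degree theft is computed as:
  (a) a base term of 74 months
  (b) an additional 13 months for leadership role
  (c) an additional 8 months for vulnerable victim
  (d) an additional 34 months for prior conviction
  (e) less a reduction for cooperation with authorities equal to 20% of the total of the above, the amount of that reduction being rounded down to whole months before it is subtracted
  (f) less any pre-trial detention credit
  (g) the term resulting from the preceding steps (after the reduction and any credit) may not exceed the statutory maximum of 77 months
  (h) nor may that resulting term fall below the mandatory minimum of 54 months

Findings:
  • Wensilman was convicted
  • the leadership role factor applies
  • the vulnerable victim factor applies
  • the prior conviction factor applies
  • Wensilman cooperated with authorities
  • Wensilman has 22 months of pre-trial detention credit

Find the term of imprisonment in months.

Leadership role enhancement: +13 months
Vulnerable victim enhancement: +8 months
Prior conviction enhancement: +34 months
Adjusted term: 74 months + 13 months + 8 months + 34 months = 129 months
Cooperation with authorities reduction: 20% of 129 months = 25 months (rounded down)
After reduction: 129 − 25 = 104 months
Less pre-trial detention credit: 104 months − 22 months = 82 months
Cap at 77 months: 82 months exceeds the cap → 77 months
Minimum 54 months: 77 months meets the minimum, no increase.

Sentence: 77 months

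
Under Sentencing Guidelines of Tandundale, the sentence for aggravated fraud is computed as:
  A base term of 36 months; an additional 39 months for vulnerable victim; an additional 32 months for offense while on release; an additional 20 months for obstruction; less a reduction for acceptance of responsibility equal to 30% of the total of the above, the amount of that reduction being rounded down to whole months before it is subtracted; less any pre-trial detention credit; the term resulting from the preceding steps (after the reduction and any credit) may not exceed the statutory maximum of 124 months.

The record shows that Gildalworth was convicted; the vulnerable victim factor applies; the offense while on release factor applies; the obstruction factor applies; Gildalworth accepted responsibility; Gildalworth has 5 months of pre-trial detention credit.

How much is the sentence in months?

84 months

Vulnerable victim enhancement: +39 months
Offense while on release enhancement: +32 months
Obstruction enhancement: +20 months
Adjusted term: 36 months + 39 months + 32 months + 20 months = 127 months
Acceptance of responsibility reduction: 30% of 127 months = 38 months (rounded down)
After reduction: 127 − 38 = 89 months
Less pre-trial detention credit: 89 months − 5 months = 84 months
Cap at 124 months: 84 months is within the cap, no reduction.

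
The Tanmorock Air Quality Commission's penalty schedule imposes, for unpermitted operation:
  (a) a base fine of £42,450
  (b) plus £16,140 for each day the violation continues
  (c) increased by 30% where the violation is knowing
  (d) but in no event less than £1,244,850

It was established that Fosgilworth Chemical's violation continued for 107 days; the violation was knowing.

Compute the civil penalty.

Per-day component: 107 × £16,140 = £1,726,980
Base plus per-day: £42,450 + £1,726,980 = £1,769,430
Enhancement: 30% of £1,769,430 = £530,829
Enhanced fine: £1,769,430 + £530,829 = £2,300,259
Minimum £1,244,850: £2,300,259 meets the minimum, no increase.

£2,300,259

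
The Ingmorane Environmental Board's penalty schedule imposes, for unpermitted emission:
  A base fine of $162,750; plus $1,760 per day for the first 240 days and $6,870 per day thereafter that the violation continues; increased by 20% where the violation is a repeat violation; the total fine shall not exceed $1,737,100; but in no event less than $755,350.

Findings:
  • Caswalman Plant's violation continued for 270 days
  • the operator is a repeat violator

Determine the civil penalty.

First 240 days: 240 × $1,760 = $422,400
Remaining days: (270 − 240) × $6,870 = $206,100
Per-day component: $422,400 + $206,100 = $628,500
Base plus per-day: $162,750 + $628,500 = $791,250
Enhancement: 20% of $791,250 = $158,250
Enhanced fine: $791,250 + $158,250 = $949,500
Cap at $1,737,100: $949,500 is within the cap, no reduction.
Minimum $755,350: $949,500 meets the minimum, no increase.

$949,500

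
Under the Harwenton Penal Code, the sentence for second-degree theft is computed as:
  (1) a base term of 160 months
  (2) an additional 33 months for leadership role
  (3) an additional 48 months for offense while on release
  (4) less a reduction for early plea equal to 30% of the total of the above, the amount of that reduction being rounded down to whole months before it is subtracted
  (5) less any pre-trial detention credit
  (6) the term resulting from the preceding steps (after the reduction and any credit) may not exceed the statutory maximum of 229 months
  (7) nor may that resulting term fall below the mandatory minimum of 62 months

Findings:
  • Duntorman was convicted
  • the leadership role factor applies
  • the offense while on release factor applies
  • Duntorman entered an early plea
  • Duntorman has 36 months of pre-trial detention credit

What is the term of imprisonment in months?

Leadership role enhancement: +33 months
Offense while on release enhancement: +48 months
Adjusted term: 160 months + 33 months + 48 months = 241 months
Early plea reduction: 30% of 241 months = 72 months (rounded down)
After reduction: 241 − 72 = 169 months
Less pre-trial detention credit: 169 months − 36 months = 133 months
Cap at 229 months: 133 months is within the cap, no reduction.
Minimum 62 months: 133 months meets the minimum, no increase.

Sentence: 133 months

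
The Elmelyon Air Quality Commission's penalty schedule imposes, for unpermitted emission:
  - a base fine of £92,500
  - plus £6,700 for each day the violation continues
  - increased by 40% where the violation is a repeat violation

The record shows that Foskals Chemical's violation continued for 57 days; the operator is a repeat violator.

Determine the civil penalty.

£664,160

Per-day component: 57 × £6,700 = £381,900
Base plus per-day: £92,500 + £381,900 = £474,400
Enhancement: 40% of £474,400 = £189,760
Enhanced fine: £474,400 + £189,760 = £664,160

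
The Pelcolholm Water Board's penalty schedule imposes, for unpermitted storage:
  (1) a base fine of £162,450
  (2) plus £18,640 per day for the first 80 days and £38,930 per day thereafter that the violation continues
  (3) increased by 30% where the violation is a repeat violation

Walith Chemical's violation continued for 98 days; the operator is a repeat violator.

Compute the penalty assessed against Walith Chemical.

£3,060,707

First 80 days: 80 × £18,640 = £1,491,200
Remaining days: (98 − 80) × £38,930 = £700,740
Per-day component: £1,491,200 + £700,740 = £2,191,940
Base plus per-day: £162,450 + £2,191,940 = £2,354,390
Enhancement: 30% of £2,354,390 = £706,317
Enhanced fine: £2,354,390 + £706,317 = £3,060,707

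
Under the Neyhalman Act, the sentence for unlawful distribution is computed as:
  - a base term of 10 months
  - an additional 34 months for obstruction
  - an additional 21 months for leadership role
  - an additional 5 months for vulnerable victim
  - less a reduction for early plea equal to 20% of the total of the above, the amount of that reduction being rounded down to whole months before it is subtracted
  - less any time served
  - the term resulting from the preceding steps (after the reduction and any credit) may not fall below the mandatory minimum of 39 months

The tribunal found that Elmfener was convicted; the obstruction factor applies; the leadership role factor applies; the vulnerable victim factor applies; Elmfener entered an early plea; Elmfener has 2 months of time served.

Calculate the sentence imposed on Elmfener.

54 months

Obstruction enhancement: +34 months
Leadership role enhancement: +21 months
Vulnerable victim enhancement: +5 months
Adjusted term: 10 months + 34 months + 21 months + 5 months = 70 months
Early plea reduction: 20% of 70 months = 14 months (rounded down)
After reduction: 70 − 14 = 56 months
Less time served: 56 months − 2 months = 54 months
Minimum 39 months: 54 months meets the minimum, no increase.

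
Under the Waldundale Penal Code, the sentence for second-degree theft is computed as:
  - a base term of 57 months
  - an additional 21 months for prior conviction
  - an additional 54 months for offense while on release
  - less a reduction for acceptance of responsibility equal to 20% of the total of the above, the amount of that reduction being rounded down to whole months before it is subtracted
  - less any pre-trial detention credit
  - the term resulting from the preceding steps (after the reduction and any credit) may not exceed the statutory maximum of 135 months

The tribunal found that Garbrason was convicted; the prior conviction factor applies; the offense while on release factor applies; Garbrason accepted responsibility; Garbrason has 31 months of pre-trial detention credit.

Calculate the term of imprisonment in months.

Prior conviction enhancement: +21 months
Offense while on release enhancement: +54 months
Adjusted term: 57 months + 21 months + 54 months = 132 months
Acceptance of responsibility reduction: 20% of 132 months = 26 months (rounded down)
After reduction: 132 − 26 = 106 months
Less pre-trial detention credit: 106 months − 31 months = 75 months
Cap at 135 months: 75 months is within the cap, no reduction.

75 months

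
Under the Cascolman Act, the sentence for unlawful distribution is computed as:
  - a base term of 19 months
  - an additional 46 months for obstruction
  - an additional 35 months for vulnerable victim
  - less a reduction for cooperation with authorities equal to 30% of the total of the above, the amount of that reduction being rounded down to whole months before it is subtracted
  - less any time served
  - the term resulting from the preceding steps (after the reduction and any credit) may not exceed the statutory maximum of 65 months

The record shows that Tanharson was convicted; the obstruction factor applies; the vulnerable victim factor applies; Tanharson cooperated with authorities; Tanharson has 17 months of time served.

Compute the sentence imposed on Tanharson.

Sentence: 53 months

Obstruction enhancement: +46 months
Vulnerable victim enhancement: +35 months
Adjusted term: 19 months + 46 months + 35 months = 100 months
Cooperation with authorities reduction: 30% of 100 months = 30 months (rounded down)
After reduction: 100 − 30 = 70 months
Less time served: 70 months − 17 months = 53 months
Cap at 65 months: 53 months is within the cap, no reduction.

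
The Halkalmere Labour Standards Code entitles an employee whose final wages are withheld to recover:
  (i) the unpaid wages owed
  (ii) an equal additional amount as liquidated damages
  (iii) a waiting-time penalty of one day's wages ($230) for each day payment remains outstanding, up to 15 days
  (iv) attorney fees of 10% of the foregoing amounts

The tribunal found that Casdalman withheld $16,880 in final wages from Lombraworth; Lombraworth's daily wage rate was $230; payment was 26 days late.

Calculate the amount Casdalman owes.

$40,931

Liquidated damages (equal amount): $16,880
Penalty days: min(26, 15) = 15
Waiting-time penalty: 15 × $230 = $3,450
Subtotal: $16,880 + $16,880 + $3,450 = $37,210
Attorney fees: 10% of $37,210 = $3,721
Total award: $37,210 + $3,721 = $40,931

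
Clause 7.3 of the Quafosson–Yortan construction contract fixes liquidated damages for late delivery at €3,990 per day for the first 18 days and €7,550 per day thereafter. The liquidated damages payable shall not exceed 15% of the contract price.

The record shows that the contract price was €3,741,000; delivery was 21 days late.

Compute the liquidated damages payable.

First 18 days: 18 × €3,990 = €71,820
Remaining days: (21 − 18) × €7,550 = €22,650
Accrued per-day damages: €71,820 + €22,650 = €94,470
Cap: 15% of €3,741,000 = €561,150
Cap at €561,150: €94,470 is within the cap, no reduction.

€94,470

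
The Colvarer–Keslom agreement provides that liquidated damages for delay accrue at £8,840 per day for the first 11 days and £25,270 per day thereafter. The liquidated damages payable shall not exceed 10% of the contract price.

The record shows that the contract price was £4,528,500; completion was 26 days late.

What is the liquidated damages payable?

£452,850

First 11 days: 11 × £8,840 = £97,240
Remaining days: (26 − 11) × £25,270 = £379,050
Accrued per-day damages: £97,240 + £379,050 = £476,290
Cap: 10% of £4,528,500 = £452,850
Cap at £452,850: £476,290 exceeds the cap → £452,850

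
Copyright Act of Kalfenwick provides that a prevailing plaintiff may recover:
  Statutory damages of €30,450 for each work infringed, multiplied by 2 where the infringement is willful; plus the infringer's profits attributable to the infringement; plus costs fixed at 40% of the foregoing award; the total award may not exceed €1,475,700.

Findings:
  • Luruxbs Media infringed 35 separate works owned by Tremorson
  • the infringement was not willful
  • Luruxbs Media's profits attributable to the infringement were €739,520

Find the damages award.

Award: €1,475,700

Statutory damages: 35 × €30,450 = €1,065,750
Infringement not willful: no ×2 enhancement.
Combined award: €1,065,750 + €739,520 = €1,805,270
Costs: 40% of €1,805,270 = €722,108
Award plus costs: €1,805,270 + €722,108 = €2,527,378
Cap at €1,475,700: €2,527,378 exceeds the cap → €1,475,700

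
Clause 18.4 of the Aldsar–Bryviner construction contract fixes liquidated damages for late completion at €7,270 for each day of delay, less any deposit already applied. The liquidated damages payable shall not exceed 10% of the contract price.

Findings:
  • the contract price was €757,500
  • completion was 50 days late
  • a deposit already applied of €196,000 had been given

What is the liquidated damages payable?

Per-day damages: 50 × €7,270 = €363,500
Less deposit already applied: €363,500 − €196,000 = €167,500
Cap: 10% of €757,500 = €75,750
Cap at €75,750: €167,500 exceeds the cap → €75,750

€75,750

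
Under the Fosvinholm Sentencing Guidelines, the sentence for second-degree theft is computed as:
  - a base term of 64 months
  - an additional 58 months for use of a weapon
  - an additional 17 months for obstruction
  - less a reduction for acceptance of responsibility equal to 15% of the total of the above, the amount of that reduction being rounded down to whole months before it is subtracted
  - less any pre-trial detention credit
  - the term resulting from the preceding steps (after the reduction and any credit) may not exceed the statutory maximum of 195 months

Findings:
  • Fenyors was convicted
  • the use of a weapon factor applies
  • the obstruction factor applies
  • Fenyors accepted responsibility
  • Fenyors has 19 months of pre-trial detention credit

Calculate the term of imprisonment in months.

Use of a weapon enhancement: +58 months
Obstruction enhancement: +17 months
Adjusted term: 64 months + 58 months + 17 months = 139 months
Acceptance of responsibility reduction: 15% of 139 months = 20 months (rounded down)
After reduction: 139 − 20 = 119 months
Less pre-trial detention credit: 119 months − 19 months = 100 months
Cap at 195 months: 100 months is within the cap, no reduction.

100 months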